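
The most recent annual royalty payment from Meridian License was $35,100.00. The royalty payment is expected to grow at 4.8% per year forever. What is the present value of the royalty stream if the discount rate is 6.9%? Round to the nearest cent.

$1751657.14

D₁ = D₀ × (1 + g) = $35,100.00 × 1.048 = $36,784.8000
Growing perpetuity: P = D₁ / (r − g) = $36,784.8000 / (0.069 − 0.048) = $1,751,657.14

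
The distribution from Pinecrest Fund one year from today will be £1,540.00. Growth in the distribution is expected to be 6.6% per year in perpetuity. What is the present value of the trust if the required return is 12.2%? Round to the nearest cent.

£27500.00

Growing perpetuity: P = D₁ / (r − g) = £1,540.0000 / (0.122 − 0.066) = £27,500.00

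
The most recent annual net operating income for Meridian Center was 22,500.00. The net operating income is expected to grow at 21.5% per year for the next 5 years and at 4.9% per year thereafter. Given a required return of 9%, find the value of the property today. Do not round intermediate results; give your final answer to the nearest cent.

D_1 = 27337.50000
D_2 = 33215.06250
D_3 = 40356.30094
D_4 = 49032.90564
D_5 = 59574.98035
Terminal value at year 5: TV = D_5×(1+g_2)/(r−g_2) = 62494.15439/0.041 = 1524247.66802
P_0 = D_1/(1+r)^1 + D_2/(1+r)^2 + D_3/(1+r)^3 + D_4/(1+r)^4 + D_5/(1+r)^5 + TV/(1+r)^5
    = 25080.27523 + 27956.45358 + 31162.46890 + 34736.14653 + 38719.64957 + 990656.39994 = 1148311.39374

1148311.39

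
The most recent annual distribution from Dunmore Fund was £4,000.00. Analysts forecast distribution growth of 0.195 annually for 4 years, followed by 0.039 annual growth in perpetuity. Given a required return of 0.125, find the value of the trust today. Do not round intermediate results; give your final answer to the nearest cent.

D_1 = 4780.00000
D_2 = 5712.10000
D_3 = 6825.95950
D_4 = 8157.02160
Terminal value at year 4: TV = D_4×(1+g_2)/(r−g_2) = 8475.14544/0.086 = 98548.20285
P_0 = D_1/(1+r)^1 + D_2/(1+r)^2 + D_3/(1+r)^3 + D_4/(1+r)^4 + TV/(1+r)^4
    = 4248.88889 + 4513.26420 + 4794.08953 + 5092.38843 + 61523.15788 = 80171.78892

£80171.79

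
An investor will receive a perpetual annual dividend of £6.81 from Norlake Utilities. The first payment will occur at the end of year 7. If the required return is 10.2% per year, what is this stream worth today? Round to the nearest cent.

Value at end of year 6: C / r = £6.81 / 0.102 = £66.7647
Discount to today: PV = £66.7647 / (1 + 0.102)^6 = £66.7647 / 1.790975 = £37.28

£37.28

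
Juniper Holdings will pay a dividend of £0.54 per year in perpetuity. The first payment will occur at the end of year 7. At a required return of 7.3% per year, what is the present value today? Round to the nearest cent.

£4.85

Value at end of year 6: C / r = £0.54 / 0.073 = £7.3973
Discount to today: PV = £7.3973 / (1 + 0.073)^6 = £7.3973 / 1.526154 = £4.85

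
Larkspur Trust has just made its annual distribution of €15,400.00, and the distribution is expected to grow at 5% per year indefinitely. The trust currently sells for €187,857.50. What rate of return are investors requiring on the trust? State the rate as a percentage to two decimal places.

D₁ = €15,400.00 × 1.05 = €16,170.0000
P = D₁/(r − g) ⇒ r = D₁/P + g = €16,170.0000/€187,857.50 + 0.05 = 0.086076 + 0.05 = 0.136076

13.61%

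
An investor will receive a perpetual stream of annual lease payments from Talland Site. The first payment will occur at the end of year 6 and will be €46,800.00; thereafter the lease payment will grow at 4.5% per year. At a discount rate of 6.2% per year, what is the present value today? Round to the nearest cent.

€2037860.01

Value at end of year 5: C₁ / (r − g) = €46,800.00 / (0.062 − 0.045) = €2,752,941.1765
Discount to today: PV = €2,752,941.1765 / (1 + 0.062)^5 = €2,752,941.1765 / 1.350898 = €2,037,860.01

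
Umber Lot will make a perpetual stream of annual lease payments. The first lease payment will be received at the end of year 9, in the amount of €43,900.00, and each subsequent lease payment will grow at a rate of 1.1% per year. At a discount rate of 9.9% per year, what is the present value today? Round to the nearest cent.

€234423.05

Value at end of year 8: C₁ / (r − g) = €43,900.00 / (0.099 − 0.011) = €498,863.6364
Discount to today: PV = €498,863.6364 / (1 + 0.099)^8 = €498,863.6364 / 2.128049 = €234,423.05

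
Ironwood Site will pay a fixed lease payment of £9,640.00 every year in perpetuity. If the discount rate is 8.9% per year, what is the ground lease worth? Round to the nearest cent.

Level perpetuity: PV = C / r = £9,640.00 / 0.089 = £108,314.61

£108314.61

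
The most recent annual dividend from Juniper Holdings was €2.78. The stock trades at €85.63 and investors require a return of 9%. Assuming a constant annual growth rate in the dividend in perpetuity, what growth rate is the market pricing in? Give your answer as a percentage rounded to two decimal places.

P = D₀(1+g)/(r−g) ⇒ P(r−g) = D₀(1+g) ⇒ g(P+D₀) = P·r − D₀
g = (P·r − D₀)/(P + D₀) = (€85.63×0.09 − €2.78) / (€85.63 + €2.78) = 0.055726

5.57%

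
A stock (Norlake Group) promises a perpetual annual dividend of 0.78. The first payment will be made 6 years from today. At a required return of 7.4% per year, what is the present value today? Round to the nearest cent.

Value at end of year 5: C / r = 0.78 / 0.074 = 10.5405
Discount to today: PV = 10.5405 / (1 + 0.074)^5 = 10.5405 / 1.428964 = 7.38

7.38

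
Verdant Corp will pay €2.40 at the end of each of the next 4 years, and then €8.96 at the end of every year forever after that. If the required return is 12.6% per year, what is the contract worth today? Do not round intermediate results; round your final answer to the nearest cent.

€51.44

PV of 4-year annuity: €2.40 × [1 − (1+0.126)^−4] / 0.126 = 7.19847
Perpetuity value at year 4: €8.96 / 0.126 = 71.11111
PV of perpetuity: 71.11111 / (1+0.126)^4 = 44.23682
Total PV = 7.19847 + 44.23682 = 51.43529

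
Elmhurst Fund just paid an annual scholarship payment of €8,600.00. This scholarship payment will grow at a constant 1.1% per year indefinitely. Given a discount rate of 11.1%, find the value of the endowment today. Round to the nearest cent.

D₁ = D₀ × (1 + g) = €8,600.00 × 1.011 = €8,694.6000
Growing perpetuity: P = D₁ / (r − g) = €8,694.6000 / (0.111 − 0.011) = €86,946.00

€86946.00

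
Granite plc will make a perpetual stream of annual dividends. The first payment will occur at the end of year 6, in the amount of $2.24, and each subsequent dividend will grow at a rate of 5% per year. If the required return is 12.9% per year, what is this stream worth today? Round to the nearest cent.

Value at end of year 5: C₁ / (r − g) = $2.24 / (0.129 − 0.05) = $28.3544
Discount to today: PV = $28.3544 / (1 + 0.129)^5 = $28.3544 / 1.834297 = $15.46

$15.46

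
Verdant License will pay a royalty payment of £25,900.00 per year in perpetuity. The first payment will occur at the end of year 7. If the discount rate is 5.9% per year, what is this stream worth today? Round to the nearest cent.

Value at end of year 6: C / r = £25,900.00 / 0.059 = £438,983.0508
Discount to today: PV = £438,983.0508 / (1 + 0.059)^6 = £438,983.0508 / 1.410509 = £311,223.22

£311223.22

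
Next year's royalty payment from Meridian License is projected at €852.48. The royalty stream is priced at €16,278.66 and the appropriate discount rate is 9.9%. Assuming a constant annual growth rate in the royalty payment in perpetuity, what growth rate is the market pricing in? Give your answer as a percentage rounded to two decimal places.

P = D₁/(r−g) ⇒ g = r − D₁/P = 0.099 − €852.48/€16,278.66 = 0.046632

4.66%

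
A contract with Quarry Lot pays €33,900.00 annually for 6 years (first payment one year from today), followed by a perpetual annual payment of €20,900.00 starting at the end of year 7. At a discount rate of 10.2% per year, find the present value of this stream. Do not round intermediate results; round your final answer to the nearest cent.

PV of 6-year annuity: €33,900.00 × [1 − (1+0.102)^−6] / 0.102 = 146782.00472
Perpetuity value at year 6: €20,900.00 / 0.102 = 204901.96078
PV of perpetuity: 204901.96078 / (1+0.102)^6 = 114408.04047
Total PV = 146782.00472 + 114408.04047 = 261190.04519

€261190.05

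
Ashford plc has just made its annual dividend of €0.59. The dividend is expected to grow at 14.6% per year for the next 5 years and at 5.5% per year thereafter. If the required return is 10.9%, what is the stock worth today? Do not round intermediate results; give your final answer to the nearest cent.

€16.84

D_1 = 0.67614
D_2 = 0.77486
D_3 = 0.88799
D_4 = 1.01763
D_5 = 1.16621
Terminal value at year 5: TV = D_5×(1+g_2)/(r−g_2) = 1.23035/0.054 = 22.78420
P_0 = D_1/(1+r)^1 + D_2/(1+r)^2 + D_3/(1+r)^3 + D_4/(1+r)^4 + D_5/(1+r)^5 + TV/(1+r)^5
    = 0.60968 + 0.63003 + 0.65105 + 0.67277 + 0.69521 + 13.58239 = 16.84112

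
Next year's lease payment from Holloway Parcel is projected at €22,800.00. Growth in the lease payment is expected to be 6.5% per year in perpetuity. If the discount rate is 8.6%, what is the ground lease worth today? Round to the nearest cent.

€1085714.29

Growing perpetuity: P = D₁ / (r − g) = €22,800.0000 / (0.086 − 0.065) = €1,085,714.29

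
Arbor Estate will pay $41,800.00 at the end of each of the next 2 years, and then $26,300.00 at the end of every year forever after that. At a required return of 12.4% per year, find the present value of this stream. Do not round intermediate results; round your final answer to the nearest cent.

$238155.52

PV of 2-year annuity: $41,800.00 × [1 − (1+0.124)^−2] / 0.124 = 70274.56592
Perpetuity value at year 2: $26,300.00 / 0.124 = 212096.77419
PV of perpetuity: 212096.77419 / (1+0.124)^2 = 167880.95879
Total PV = 70274.56592 + 167880.95879 = 238155.52472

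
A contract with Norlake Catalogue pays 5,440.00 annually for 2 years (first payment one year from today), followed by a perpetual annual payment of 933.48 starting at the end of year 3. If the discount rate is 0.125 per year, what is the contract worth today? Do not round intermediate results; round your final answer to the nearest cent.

15034.34

PV of 2-year annuity: 5,440.00 × [1 − (1+0.125)^−2] / 0.125 = 9133.82716
Perpetuity value at year 2: 933.48 / 0.125 = 7467.84000
PV of perpetuity: 7467.84000 / (1+0.125)^2 = 5900.51556
Total PV = 9133.82716 + 5900.51556 = 15034.34272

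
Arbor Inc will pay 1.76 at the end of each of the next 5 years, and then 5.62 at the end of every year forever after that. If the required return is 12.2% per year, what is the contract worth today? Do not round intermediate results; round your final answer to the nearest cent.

32.22

PV of 5-year annuity: 1.76 × [1 − (1+0.122)^−5] / 0.122 = 6.31310
Perpetuity value at year 5: 5.62 / 0.122 = 46.06557
PV of perpetuity: 46.06557 / (1+0.122)^5 = 25.90671
Total PV = 6.31310 + 25.90671 = 32.21980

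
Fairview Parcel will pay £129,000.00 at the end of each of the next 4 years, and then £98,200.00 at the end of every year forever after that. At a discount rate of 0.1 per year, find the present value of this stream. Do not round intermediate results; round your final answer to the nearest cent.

PV of 4-year annuity: £129,000.00 × [1 − (1+0.1)^−4] / 0.1 = 408912.64258
Perpetuity value at year 4: £98,200.00 / 0.1 = 982000.00000
PV of perpetuity: 982000.00000 / (1+0.1)^4 = 670719.21317
Total PV = 408912.64258 + 670719.21317 = 1079631.85575

£1079631.86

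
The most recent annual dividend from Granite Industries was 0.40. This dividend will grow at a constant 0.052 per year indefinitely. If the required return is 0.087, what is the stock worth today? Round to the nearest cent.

12.02

D₁ = D₀ × (1 + g) = 0.40 × 1.052 = 0.4208
Growing perpetuity: P = D₁ / (r − g) = 0.4208 / (0.087 − 0.052) = 12.02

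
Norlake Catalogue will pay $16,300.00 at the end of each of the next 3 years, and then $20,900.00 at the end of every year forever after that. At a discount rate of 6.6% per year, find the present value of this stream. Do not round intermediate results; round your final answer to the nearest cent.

PV of 3-year annuity: $16,300.00 × [1 − (1+0.066)^−3] / 0.066 = 43090.90351
Perpetuity value at year 3: $20,900.00 / 0.066 = 316666.66667
PV of perpetuity: 316666.66667 / (1+0.066)^3 = 261415.14007
Total PV = 43090.90351 + 261415.14007 = 304506.04359

$304506.04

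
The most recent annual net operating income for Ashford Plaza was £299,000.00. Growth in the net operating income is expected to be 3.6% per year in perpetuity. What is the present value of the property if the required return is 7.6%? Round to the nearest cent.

D₁ = D₀ × (1 + g) = £299,000.00 × 1.036 = £309,764.0000
Growing perpetuity: P = D₁ / (r − g) = £309,764.0000 / (0.076 − 0.036) = £7,744,100.00

£7744100.00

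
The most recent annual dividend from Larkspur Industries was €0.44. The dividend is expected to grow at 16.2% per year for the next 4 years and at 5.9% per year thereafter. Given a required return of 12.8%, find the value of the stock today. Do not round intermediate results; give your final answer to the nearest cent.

D_1 = 0.51128
D_2 = 0.59411
D_3 = 0.69035
D_4 = 0.80219
Terminal value at year 4: TV = D_4×(1+g_2)/(r−g_2) = 0.84952/0.069 = 12.31187
P_0 = D_1/(1+r)^1 + D_2/(1+r)^2 + D_3/(1+r)^3 + D_4/(1+r)^4 + TV/(1+r)^4
    = 0.45326 + 0.46692 + 0.48100 + 0.49550 + 7.60480 = 9.50148

€9.50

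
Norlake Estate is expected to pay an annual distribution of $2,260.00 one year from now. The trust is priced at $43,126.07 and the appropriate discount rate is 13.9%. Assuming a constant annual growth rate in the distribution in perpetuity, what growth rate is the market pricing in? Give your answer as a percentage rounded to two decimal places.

P = D₁/(r−g) ⇒ g = r − D₁/P = 0.139 − $2,260.00/$43,126.07 = 0.086596

8.66%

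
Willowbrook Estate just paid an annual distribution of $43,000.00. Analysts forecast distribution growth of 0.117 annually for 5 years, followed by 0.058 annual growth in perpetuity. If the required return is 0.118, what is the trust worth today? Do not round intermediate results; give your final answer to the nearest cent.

D_1 = 48031.00000
D_2 = 53650.62700
D_3 = 59927.75036
D_4 = 66939.29715
D_5 = 74771.19492
Terminal value at year 5: TV = D_5×(1+g_2)/(r−g_2) = 79107.92422/0.06 = 1318465.40371
P_0 = D_1/(1+r)^1 + D_2/(1+r)^2 + D_3/(1+r)^3 + D_4/(1+r)^4 + D_5/(1+r)^5 + TV/(1+r)^5
    = 42961.53846 + 42923.11133 + 42884.71856 + 42846.36014 + 42808.03602 + 754848.36850 = 969272.13301

$969272.13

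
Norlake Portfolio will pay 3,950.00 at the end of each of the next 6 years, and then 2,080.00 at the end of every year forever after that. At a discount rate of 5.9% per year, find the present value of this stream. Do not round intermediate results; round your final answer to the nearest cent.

44478.60

PV of 6-year annuity: 3,950.00 × [1 − (1+0.059)^−6] / 0.059 = 19484.60740
Perpetuity value at year 6: 2,080.00 / 0.059 = 35254.23729
PV of perpetuity: 35254.23729 / (1+0.059)^6 = 24993.98833
Total PV = 19484.60740 + 24993.98833 = 44478.59573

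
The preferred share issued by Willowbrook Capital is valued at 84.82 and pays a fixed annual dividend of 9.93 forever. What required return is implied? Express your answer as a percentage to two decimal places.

11.71%

P = C/r ⇒ r = C/P = 9.93/84.82 = 0.117071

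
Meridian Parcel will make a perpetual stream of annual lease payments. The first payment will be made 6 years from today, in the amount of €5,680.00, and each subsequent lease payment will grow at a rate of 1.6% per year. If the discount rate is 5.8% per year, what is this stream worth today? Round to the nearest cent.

Value at end of year 5: C₁ / (r − g) = €5,680.00 / (0.058 − 0.016) = €135,238.0952
Discount to today: PV = €135,238.0952 / (1 + 0.058)^5 = €135,238.0952 / 1.325648 = €102,016.57

€102016.57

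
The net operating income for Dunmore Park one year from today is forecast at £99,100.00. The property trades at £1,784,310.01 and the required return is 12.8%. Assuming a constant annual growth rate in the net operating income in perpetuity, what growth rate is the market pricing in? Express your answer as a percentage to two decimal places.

7.25%

P = D₁/(r−g) ⇒ g = r − D₁/P = 0.128 − £99,100.00/£1,784,310.01 = 0.072460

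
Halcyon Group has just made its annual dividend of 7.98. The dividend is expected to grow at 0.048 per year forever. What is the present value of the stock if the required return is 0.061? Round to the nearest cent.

643.31

D₁ = D₀ × (1 + g) = 7.98 × 1.048 = 8.3630
Growing perpetuity: P = D₁ / (r − g) = 8.3630 / (0.061 − 0.048) = 643.31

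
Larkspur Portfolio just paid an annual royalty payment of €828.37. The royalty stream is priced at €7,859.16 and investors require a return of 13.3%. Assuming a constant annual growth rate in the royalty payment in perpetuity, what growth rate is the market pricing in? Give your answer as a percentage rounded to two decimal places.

P = D₀(1+g)/(r−g) ⇒ P(r−g) = D₀(1+g) ⇒ g(P+D₀) = P·r − D₀
g = (P·r − D₀)/(P + D₀) = (€7,859.16×0.133 − €828.37) / (€7,859.16 + €828.37) = 0.024967

2.50%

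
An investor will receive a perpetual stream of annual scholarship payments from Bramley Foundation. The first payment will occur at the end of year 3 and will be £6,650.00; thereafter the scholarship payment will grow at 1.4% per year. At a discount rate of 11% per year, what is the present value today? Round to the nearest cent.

Value at end of year 2: C₁ / (r − g) = £6,650.00 / (0.11 − 0.014) = £69,270.8333
Discount to today: PV = £69,270.8333 / (1 + 0.11)^2 = £69,270.8333 / 1.232100 = £56,221.76

£56221.76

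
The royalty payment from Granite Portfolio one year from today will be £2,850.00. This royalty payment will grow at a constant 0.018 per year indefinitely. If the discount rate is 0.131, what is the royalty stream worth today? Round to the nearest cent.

£25221.24

Growing perpetuity: P = D₁ / (r − g) = £2,850.0000 / (0.131 − 0.018) = £25,221.24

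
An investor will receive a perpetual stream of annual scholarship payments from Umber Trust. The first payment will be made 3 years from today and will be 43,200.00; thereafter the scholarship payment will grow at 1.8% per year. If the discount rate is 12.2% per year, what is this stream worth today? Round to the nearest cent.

329962.58

Value at end of year 2: C₁ / (r − g) = 43,200.00 / (0.122 − 0.018) = 415,384.6154
Discount to today: PV = 415,384.6154 / (1 + 0.122)^2 = 415,384.6154 / 1.258884 = 329,962.58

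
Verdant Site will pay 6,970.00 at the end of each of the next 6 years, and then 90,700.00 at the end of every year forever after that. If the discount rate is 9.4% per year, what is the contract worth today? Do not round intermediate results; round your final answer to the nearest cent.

593725.20

PV of 6-year annuity: 6,970.00 × [1 − (1+0.094)^−6] / 0.094 = 30897.45422
Perpetuity value at year 6: 90,700.00 / 0.094 = 964893.61702
PV of perpetuity: 964893.61702 / (1+0.094)^6 = 562827.74931
Total PV = 30897.45422 + 562827.74931 = 593725.20353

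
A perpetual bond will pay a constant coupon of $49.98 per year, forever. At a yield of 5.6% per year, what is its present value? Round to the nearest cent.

Level perpetuity: PV = C / r = $49.98 / 0.056 = $892.50

$892.50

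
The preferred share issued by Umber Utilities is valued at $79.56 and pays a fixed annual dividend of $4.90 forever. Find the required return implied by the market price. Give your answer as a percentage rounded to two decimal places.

6.16%

P = C/r ⇒ r = C/P = $4.90/$79.56 = 0.061589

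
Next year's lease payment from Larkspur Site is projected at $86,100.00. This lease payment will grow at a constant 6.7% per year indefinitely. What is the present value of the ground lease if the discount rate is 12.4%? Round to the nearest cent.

$1510526.32

Growing perpetuity: P = D₁ / (r − g) = $86,100.0000 / (0.124 − 0.067) = $1,510,526.32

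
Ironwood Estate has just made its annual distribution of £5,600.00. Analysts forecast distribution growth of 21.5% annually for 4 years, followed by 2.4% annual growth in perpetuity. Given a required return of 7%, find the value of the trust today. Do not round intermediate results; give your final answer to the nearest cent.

£238341.42

D_1 = 6804.00000
D_2 = 8266.86000
D_3 = 10044.23490
D_4 = 12203.74540
Terminal value at year 4: TV = D_4×(1+g_2)/(r−g_2) = 12496.63529/0.046 = 271665.98463
P_0 = D_1/(1+r)^1 + D_2/(1+r)^2 + D_3/(1+r)^3 + D_4/(1+r)^4 + TV/(1+r)^4
    = 6358.87850 + 7220.59569 + 8199.08762 + 9310.17894 + 207252.67895 = 238341.41970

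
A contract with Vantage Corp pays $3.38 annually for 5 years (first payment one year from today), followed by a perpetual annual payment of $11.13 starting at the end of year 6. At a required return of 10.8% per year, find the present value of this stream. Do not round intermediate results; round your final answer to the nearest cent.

$74.27

PV of 5-year annuity: $3.38 × [1 − (1+0.108)^−5] / 0.108 = 12.55524
Perpetuity value at year 5: $11.13 / 0.108 = 103.05556
PV of perpetuity: 103.05556 / (1+0.108)^5 = 61.71242
Total PV = 12.55524 + 61.71242 = 74.26766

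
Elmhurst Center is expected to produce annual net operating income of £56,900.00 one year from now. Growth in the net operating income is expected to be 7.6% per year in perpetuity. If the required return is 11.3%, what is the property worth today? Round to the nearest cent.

£1537837.84

Growing perpetuity: P = D₁ / (r − g) = £56,900.0000 / (0.113 − 0.076) = £1,537,837.84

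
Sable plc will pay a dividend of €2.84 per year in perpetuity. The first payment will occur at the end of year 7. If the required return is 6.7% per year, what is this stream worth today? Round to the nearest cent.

Value at end of year 6: C / r = €2.84 / 0.067 = €42.3881
Discount to today: PV = €42.3881 / (1 + 0.067)^6 = €42.3881 / 1.475661 = €28.72

€28.72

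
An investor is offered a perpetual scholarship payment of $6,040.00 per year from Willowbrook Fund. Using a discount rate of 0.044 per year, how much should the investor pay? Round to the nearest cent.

$137272.73

Level perpetuity: PV = C / r = $6,040.00 / 0.044 = $137,272.73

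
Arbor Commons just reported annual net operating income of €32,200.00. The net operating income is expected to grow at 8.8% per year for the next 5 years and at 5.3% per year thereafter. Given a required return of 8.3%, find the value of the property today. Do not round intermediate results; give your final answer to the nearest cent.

€1319795.74

D_1 = 35033.60000
D_2 = 38116.55680
D_3 = 41470.81380
D_4 = 45120.24541
D_5 = 49090.82701
Terminal value at year 5: TV = D_5×(1+g_2)/(r−g_2) = 51692.64084/0.03 = 1723088.02801
P_0 = D_1/(1+r)^1 + D_2/(1+r)^2 + D_3/(1+r)^3 + D_4/(1+r)^4 + D_5/(1+r)^5 + TV/(1+r)^5
    = 32348.66113 + 32498.00859 + 32648.04557 + 32798.77523 + 32950.20079 + 1156552.04763 = 1319795.73894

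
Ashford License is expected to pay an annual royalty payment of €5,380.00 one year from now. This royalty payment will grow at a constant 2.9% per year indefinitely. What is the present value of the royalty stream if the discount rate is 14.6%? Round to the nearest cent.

€45982.91

Growing perpetuity: P = D₁ / (r − g) = €5,380.0000 / (0.146 − 0.029) = €45,982.91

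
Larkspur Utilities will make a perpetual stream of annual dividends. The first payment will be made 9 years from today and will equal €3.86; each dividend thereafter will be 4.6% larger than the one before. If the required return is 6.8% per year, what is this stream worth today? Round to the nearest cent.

Value at end of year 8: C₁ / (r − g) = €3.86 / (0.068 − 0.046) = €175.4545
Discount to today: PV = €175.4545 / (1 + 0.068)^8 = €175.4545 / 1.692661 = €103.66

€103.66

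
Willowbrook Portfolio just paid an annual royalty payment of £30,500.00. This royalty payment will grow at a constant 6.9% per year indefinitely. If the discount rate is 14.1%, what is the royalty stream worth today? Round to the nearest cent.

D₁ = D₀ × (1 + g) = £30,500.00 × 1.069 = £32,604.5000
Growing perpetuity: P = D₁ / (r − g) = £32,604.5000 / (0.141 − 0.069) = £452,840.28

£452840.28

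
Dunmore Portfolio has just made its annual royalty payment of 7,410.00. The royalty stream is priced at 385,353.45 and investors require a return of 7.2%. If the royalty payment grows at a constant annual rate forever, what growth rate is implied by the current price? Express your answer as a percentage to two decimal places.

P = D₀(1+g)/(r−g) ⇒ P(r−g) = D₀(1+g) ⇒ g(P+D₀) = P·r − D₀
g = (P·r − D₀)/(P + D₀) = (385,353.45×0.072 − 7,410.00) / (385,353.45 + 7,410.00) = 0.051775

5.18%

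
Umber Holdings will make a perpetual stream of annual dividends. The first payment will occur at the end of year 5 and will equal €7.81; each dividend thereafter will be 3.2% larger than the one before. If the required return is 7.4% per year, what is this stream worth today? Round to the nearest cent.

Value at end of year 4: C₁ / (r − g) = €7.81 / (0.074 − 0.032) = €185.9524
Discount to today: PV = €185.9524 / (1 + 0.074)^4 = €185.9524 / 1.330507 = €139.76

€139.76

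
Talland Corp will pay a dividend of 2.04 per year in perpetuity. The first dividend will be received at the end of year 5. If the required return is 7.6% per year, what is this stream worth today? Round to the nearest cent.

20.02

Value at end of year 4: C / r = 2.04 / 0.076 = 26.8421
Discount to today: PV = 26.8421 / (1 + 0.076)^4 = 26.8421 / 1.340445 = 20.02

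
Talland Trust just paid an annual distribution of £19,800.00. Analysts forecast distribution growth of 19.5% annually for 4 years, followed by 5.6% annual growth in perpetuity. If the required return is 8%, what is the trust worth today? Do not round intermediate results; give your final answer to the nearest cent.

D_1 = 23661.00000
D_2 = 28274.89500
D_3 = 33788.49952
D_4 = 40377.25693
Terminal value at year 4: TV = D_4×(1+g_2)/(r−g_2) = 42638.38332/0.024 = 1776599.30502
P_0 = D_1/(1+r)^1 + D_2/(1+r)^2 + D_3/(1+r)^3 + D_4/(1+r)^4 + TV/(1+r)^4
    = 21908.33333 + 24241.16512 + 26822.40030 + 29678.48922 + 1305853.52565 = 1408503.91363

£1408503.91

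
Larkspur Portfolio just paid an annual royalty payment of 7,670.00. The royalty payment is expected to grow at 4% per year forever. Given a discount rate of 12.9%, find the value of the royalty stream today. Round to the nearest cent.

89626.97

D₁ = D₀ × (1 + g) = 7,670.00 × 1.04 = 7,976.8000
Growing perpetuity: P = D₁ / (r − g) = 7,976.8000 / (0.129 − 0.04) = 89,626.97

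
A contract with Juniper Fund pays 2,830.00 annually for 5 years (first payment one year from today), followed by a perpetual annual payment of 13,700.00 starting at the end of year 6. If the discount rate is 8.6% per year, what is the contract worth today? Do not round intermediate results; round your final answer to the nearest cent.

PV of 5-year annuity: 2,830.00 × [1 − (1+0.086)^−5] / 0.086 = 11122.91506
Perpetuity value at year 5: 13,700.00 / 0.086 = 159302.32558
PV of perpetuity: 159302.32558 / (1+0.086)^5 = 105456.41167
Total PV = 11122.91506 + 105456.41167 = 116579.32673

116579.33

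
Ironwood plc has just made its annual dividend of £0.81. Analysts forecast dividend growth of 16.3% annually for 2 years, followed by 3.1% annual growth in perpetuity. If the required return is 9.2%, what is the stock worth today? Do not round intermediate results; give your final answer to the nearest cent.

D_1 = 0.94203
D_2 = 1.09558
Terminal value at year 2: TV = D_2×(1+g_2)/(r−g_2) = 1.12954/0.061 = 18.51711
P_0 = D_1/(1+r)^1 + D_2/(1+r)^2 + TV/(1+r)^2
    = 0.86266 + 0.91875 + 15.52845 = 17.30986

£17.31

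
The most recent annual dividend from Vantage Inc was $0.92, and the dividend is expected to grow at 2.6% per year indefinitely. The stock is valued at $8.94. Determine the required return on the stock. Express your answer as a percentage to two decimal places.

13.16%

D₁ = $0.92 × 1.026 = $0.9439
P = D₁/(r − g) ⇒ r = D₁/P + g = $0.9439/$8.94 + 0.026 = 0.105584 + 0.026 = 0.131584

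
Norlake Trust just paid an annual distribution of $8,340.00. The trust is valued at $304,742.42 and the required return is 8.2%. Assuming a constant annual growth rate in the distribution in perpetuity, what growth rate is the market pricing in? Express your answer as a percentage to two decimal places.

P = D₀(1+g)/(r−g) ⇒ P(r−g) = D₀(1+g) ⇒ g(P+D₀) = P·r − D₀
g = (P·r − D₀)/(P + D₀) = ($304,742.42×0.082 − $8,340.00) / ($304,742.42 + $8,340.00) = 0.053177

5.32%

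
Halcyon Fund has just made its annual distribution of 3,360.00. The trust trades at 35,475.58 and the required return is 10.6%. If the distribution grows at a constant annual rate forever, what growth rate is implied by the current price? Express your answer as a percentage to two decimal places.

P = D₀(1+g)/(r−g) ⇒ P(r−g) = D₀(1+g) ⇒ g(P+D₀) = P·r − D₀
g = (P·r − D₀)/(P + D₀) = (35,475.58×0.106 − 3,360.00) / (35,475.58 + 3,360.00) = 0.010310

1.03%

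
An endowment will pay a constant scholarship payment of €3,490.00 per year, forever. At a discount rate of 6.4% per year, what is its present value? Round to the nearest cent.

Level perpetuity: PV = C / r = €3,490.00 / 0.064 = €54,531.25

€54531.25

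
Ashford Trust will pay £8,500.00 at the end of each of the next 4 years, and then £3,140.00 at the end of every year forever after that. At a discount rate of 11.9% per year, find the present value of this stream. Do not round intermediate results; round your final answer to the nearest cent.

£42701.09

PV of 4-year annuity: £8,500.00 × [1 − (1+0.119)^−4] / 0.119 = 25871.93849
Perpetuity value at year 4: £3,140.00 / 0.119 = 26386.55462
PV of perpetuity: 26386.55462 / (1+0.119)^4 = 16829.15617
Total PV = 25871.93849 + 16829.15617 = 42701.09466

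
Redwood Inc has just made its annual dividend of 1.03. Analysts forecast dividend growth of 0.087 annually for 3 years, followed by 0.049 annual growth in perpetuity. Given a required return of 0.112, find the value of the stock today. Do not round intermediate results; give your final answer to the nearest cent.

18.97

D_1 = 1.11961
D_2 = 1.21702
D_3 = 1.32290
Terminal value at year 3: TV = D_3×(1+g_2)/(r−g_2) = 1.38772/0.063 = 22.02728
P_0 = D_1/(1+r)^1 + D_2/(1+r)^2 + D_3/(1+r)^3 + TV/(1+r)^3
    = 1.00684 + 0.98421 + 0.96208 + 16.01941 = 18.97254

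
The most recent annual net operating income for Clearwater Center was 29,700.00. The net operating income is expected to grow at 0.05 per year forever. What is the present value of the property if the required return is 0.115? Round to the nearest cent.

D₁ = D₀ × (1 + g) = 29,700.00 × 1.05 = 31,185.0000
Growing perpetuity: P = D₁ / (r − g) = 31,185.0000 / (0.115 − 0.05) = 479,769.23

479769.23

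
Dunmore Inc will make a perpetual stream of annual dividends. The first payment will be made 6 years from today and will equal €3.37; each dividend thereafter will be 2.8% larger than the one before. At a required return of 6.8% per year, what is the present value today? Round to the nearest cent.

Value at end of year 5: C₁ / (r − g) = €3.37 / (0.068 − 0.028) = €84.2500
Discount to today: PV = €84.2500 / (1 + 0.068)^5 = €84.2500 / 1.389493 = €60.63

€60.63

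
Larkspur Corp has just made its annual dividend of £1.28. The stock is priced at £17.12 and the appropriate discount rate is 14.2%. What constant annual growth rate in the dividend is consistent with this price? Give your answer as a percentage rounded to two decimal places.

6.26%

P = D₀(1+g)/(r−g) ⇒ P(r−g) = D₀(1+g) ⇒ g(P+D₀) = P·r − D₀
g = (P·r − D₀)/(P + D₀) = (£17.12×0.142 − £1.28) / (£17.12 + £1.28) = 0.062557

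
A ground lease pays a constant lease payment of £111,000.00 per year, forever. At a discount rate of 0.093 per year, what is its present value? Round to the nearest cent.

Level perpetuity: PV = C / r = £111,000.00 / 0.093 = £1,193,548.39

£1193548.39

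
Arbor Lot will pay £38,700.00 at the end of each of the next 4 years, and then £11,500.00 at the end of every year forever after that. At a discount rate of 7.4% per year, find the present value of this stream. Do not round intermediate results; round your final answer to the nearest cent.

PV of 4-year annuity: £38,700.00 × [1 − (1+0.074)^−4] / 0.074 = 129910.01342
Perpetuity value at year 4: £11,500.00 / 0.074 = 155405.40541
PV of perpetuity: 155405.40541 / (1+0.074)^4 = 116801.65465
Total PV = 129910.01342 + 116801.65465 = 246711.66807

£246711.67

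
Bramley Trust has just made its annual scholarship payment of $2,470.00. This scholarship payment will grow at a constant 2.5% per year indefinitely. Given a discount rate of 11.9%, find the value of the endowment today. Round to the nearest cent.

D₁ = D₀ × (1 + g) = $2,470.00 × 1.025 = $2,531.7500
Growing perpetuity: P = D₁ / (r − g) = $2,531.7500 / (0.119 − 0.025) = $26,933.51

$26933.51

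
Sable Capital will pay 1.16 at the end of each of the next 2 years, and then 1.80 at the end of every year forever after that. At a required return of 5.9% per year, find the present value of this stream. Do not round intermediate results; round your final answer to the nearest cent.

PV of 2-year annuity: 1.16 × [1 − (1+0.059)^−2] / 0.059 = 2.12972
Perpetuity value at year 2: 1.80 / 0.059 = 30.50847
PV of perpetuity: 30.50847 / (1+0.059)^2 = 27.20374
Total PV = 2.12972 + 27.20374 = 29.33346

29.33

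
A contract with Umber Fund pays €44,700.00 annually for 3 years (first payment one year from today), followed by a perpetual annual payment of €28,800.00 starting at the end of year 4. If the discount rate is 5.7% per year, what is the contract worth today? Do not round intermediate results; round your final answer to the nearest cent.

PV of 3-year annuity: €44,700.00 × [1 − (1+0.057)^−3] / 0.057 = 120149.93845
Perpetuity value at year 3: €28,800.00 / 0.057 = 505263.15789
PV of perpetuity: 505263.15789 / (1+0.057)^3 = 427851.11702
Total PV = 120149.93845 + 427851.11702 = 548001.05546

€548001.06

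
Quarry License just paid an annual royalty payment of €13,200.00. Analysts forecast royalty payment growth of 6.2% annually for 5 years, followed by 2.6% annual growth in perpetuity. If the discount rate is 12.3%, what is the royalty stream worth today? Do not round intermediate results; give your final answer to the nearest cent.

€161595.07

D_1 = 14018.40000
D_2 = 14887.54080
D_3 = 15810.56833
D_4 = 16790.82357
D_5 = 17831.85463
Terminal value at year 5: TV = D_5×(1+g_2)/(r−g_2) = 18295.48285/0.097 = 188613.22523
P_0 = D_1/(1+r)^1 + D_2/(1+r)^2 + D_3/(1+r)^3 + D_4/(1+r)^4 + D_5/(1+r)^5 + TV/(1+r)^5
    = 12482.99199 + 11804.93098 + 11163.70142 + 10557.30268 + 9983.84279 + 105602.29586 = 161595.06572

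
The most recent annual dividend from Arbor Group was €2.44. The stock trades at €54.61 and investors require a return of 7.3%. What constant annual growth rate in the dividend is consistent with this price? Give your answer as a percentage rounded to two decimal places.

P = D₀(1+g)/(r−g) ⇒ P(r−g) = D₀(1+g) ⇒ g(P+D₀) = P·r − D₀
g = (P·r − D₀)/(P + D₀) = (€54.61×0.073 − €2.44) / (€54.61 + €2.44) = 0.027108

2.71%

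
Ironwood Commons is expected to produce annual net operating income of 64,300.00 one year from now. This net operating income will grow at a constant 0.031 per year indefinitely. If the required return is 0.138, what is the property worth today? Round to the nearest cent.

600934.58

Growing perpetuity: P = D₁ / (r − g) = 64,300.0000 / (0.138 − 0.031) = 600,934.58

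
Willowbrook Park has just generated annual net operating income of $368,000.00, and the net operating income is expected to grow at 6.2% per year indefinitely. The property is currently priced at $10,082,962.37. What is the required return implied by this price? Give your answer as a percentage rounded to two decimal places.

10.08%

D₁ = $368,000.00 × 1.062 = $390,816.0000
P = D₁/(r − g) ⇒ r = D₁/P + g = $390,816.0000/$10,082,962.37 + 0.062 = 0.038760 + 0.062 = 0.100760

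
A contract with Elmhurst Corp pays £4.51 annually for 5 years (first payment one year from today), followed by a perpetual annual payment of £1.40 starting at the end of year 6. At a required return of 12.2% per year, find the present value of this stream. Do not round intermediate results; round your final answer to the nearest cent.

£22.63

PV of 5-year annuity: £4.51 × [1 − (1+0.122)^−5] / 0.122 = 16.17731
Perpetuity value at year 5: £1.40 / 0.122 = 11.47541
PV of perpetuity: 11.47541 / (1+0.122)^5 = 6.45363
Total PV = 16.17731 + 6.45363 = 22.63094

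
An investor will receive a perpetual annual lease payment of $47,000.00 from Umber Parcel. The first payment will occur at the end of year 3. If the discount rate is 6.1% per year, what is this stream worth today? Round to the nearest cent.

$684442.95

Value at end of year 2: C / r = $47,000.00 / 0.061 = $770,491.8033
Discount to today: PV = $770,491.8033 / (1 + 0.061)^2 = $770,491.8033 / 1.125721 = $684,442.95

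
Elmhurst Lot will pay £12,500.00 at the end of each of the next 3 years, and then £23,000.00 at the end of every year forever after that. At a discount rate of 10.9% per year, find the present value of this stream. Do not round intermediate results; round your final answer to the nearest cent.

£185305.48

PV of 3-year annuity: £12,500.00 × [1 − (1+0.109)^−3] / 0.109 = 30599.63988
Perpetuity value at year 3: £23,000.00 / 0.109 = 211009.17431
PV of perpetuity: 211009.17431 / (1+0.109)^3 = 154705.83694
Total PV = 30599.63988 + 154705.83694 = 185305.47682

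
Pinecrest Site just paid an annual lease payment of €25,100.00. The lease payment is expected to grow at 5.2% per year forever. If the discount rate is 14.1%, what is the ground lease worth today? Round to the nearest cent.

€296687.64

D₁ = D₀ × (1 + g) = €25,100.00 × 1.052 = €26,405.2000
Growing perpetuity: P = D₁ / (r − g) = €26,405.2000 / (0.141 − 0.052) = €296,687.64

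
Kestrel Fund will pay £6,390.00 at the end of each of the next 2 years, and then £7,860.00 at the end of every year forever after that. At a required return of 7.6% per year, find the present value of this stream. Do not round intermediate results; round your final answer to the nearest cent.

PV of 2-year annuity: £6,390.00 × [1 − (1+0.076)^−2] / 0.076 = 11457.86404
Perpetuity value at year 2: £7,860.00 / 0.076 = 103421.05263
PV of perpetuity: 103421.05263 / (1+0.076)^2 = 89327.34193
Total PV = 11457.86404 + 89327.34193 = 100785.20597

£100785.21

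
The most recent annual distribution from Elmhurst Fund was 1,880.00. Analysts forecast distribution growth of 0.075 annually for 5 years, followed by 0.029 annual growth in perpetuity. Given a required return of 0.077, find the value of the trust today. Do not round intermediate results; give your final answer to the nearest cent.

D_1 = 2021.00000
D_2 = 2172.57500
D_3 = 2335.51813
D_4 = 2510.68198
D_5 = 2698.98313
Terminal value at year 5: TV = D_5×(1+g_2)/(r−g_2) = 2777.25364/0.048 = 57859.45092
P_0 = D_1/(1+r)^1 + D_2/(1+r)^2 + D_3/(1+r)^3 + D_4/(1+r)^4 + D_5/(1+r)^5 + TV/(1+r)^5
    = 1876.50882 + 1873.02412 + 1869.54590 + 1866.07413 + 1862.60882 + 39929.67648 = 49277.43827

49277.44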